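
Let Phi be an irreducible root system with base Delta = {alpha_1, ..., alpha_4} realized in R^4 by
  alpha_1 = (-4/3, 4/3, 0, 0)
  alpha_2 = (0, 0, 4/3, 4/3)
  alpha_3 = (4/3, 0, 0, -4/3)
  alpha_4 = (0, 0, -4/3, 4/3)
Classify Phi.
Compute the Cartan integers a_ij = 2(alpha_i, alpha_j)/(alpha_j, alpha_j); the resulting 4x4 Cartan matrix is
[[2, 0, -1, 0], [0, 2, -1, 0], [-1, -1, 2, -1], [0, 0, -1, 2]].
All simple roots have the same length, so the diagram is simply laced. The associated Dynkin diagram is a chain of 2 nodes with a fork of two nodes at one end (D_4), so the type is D_4 (the algebra so(8)).

type D_4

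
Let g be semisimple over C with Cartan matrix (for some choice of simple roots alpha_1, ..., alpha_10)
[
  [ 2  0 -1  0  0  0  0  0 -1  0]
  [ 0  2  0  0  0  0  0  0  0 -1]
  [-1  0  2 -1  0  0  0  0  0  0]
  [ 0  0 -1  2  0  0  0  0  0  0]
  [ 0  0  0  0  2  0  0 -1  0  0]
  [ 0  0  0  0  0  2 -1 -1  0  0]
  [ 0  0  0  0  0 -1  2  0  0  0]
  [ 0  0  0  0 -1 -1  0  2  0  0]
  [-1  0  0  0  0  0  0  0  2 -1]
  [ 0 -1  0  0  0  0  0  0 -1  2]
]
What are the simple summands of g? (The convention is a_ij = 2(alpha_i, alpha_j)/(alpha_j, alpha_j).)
The diagram associated to this matrix has two connected components: the simple roots {alpha_5, alpha_6, alpha_7, alpha_8} form a chain of 4 nodes with single edges (A_4), and {alpha_1, alpha_2, alpha_3, alpha_4, alpha_9, alpha_10} form a chain of 6 nodes with single edges (A_6). A semisimple Lie algebra decomposes uniquely as the direct sum of simple ideals, one per connected component of its Dynkin diagram, so g ≅ A_4 ⊕ A_6 (dimension 24 + 48 = 72).

A_4 + A_6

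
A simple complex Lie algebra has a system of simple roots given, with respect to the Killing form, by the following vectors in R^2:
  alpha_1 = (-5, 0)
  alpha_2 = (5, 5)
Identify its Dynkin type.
B_2 (so(5))

Compute the Cartan integers a_ij = 2(alpha_i, alpha_j)/(alpha_j, alpha_j); the resulting 2x2 Cartan matrix is
[[2, -1], [-2, 2]].
The roots have two lengths (squared-length ratio 2:1); the short ones are alpha_{1}. The associated Dynkin diagram is a chain of 2 nodes with a double edge at one end; the terminal node there is the unique short simple root (B_2), so the type is B_2 (the algebra so(5)).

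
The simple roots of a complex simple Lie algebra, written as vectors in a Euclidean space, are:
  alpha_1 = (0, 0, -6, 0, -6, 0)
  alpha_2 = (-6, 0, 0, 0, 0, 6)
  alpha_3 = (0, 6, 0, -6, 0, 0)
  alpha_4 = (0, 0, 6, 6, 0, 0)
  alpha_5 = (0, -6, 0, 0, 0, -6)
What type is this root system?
Compute the Cartan integers a_ij = 2(alpha_i, alpha_j)/(alpha_j, alpha_j); the resulting 5x5 Cartan matrix is
[[2, 0, 0, -1, 0], [0, 2, 0, 0, -1], [0, 0, 2, -1, -1], [-1, 0, -1, 2, 0], [0, -1, -1, 0, 2]].
All simple roots have the same length, so the diagram is simply laced. The associated Dynkin diagram is a chain of 5 nodes with single edges (A_5), so the type is A_5 (the algebra sl(6)).

A_5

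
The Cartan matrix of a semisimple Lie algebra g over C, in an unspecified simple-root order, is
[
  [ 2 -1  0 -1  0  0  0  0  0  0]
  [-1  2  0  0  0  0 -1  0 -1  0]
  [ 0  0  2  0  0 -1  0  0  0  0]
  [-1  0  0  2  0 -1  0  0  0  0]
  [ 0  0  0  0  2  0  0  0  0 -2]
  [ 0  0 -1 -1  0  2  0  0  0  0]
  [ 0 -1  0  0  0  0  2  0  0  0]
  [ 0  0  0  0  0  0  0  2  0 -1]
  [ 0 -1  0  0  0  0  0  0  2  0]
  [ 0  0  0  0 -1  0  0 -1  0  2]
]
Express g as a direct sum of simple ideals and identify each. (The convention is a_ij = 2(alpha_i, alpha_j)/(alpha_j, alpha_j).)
The diagram associated to this matrix has two connected components: the simple roots {alpha_5, alpha_8, alpha_10} form a chain of 3 nodes with a double edge at one end; the terminal node there is the unique long simple root (C_3), and {alpha_1, alpha_2, alpha_3, alpha_4, alpha_6, alpha_7, alpha_9} form a chain of 5 nodes with a fork of two nodes at one end (D_7). A semisimple Lie algebra decomposes uniquely as the direct sum of simple ideals, one per connected component of its Dynkin diagram, so g ≅ C_3 ⊕ D_7 (dimension 21 + 91 = 112).

C3 + D7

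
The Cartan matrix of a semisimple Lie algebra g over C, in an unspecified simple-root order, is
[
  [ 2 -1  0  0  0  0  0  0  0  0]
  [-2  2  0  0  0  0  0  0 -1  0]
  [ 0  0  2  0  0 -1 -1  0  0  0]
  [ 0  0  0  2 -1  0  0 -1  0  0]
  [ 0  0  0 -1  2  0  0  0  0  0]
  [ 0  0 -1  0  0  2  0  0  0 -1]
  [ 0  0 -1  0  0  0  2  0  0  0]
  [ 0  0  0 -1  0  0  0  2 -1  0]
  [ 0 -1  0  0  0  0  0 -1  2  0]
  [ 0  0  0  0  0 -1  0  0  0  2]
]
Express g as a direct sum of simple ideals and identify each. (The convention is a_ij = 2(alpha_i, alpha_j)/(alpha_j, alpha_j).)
The diagram associated to this matrix has two connected components: the simple roots {alpha_3, alpha_6, alpha_7, alpha_10} form a chain of 4 nodes with single edges (A_4), and {alpha_1, alpha_2, alpha_4, alpha_5, alpha_8, alpha_9} form a chain of 6 nodes with a double edge at one end; the terminal node there is the unique short simple root (B_6). A semisimple Lie algebra decomposes uniquely as the direct sum of simple ideals, one per connected component of its Dynkin diagram, so g ≅ A_4 ⊕ B_6 (dimension 24 + 78 = 102).

type A_4 + type B_6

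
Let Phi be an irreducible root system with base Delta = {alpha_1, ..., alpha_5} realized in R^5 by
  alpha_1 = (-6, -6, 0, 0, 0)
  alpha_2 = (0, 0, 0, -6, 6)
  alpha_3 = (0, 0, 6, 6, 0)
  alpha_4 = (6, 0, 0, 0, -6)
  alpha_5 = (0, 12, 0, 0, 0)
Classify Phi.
C5

Compute the Cartan integers a_ij = 2(alpha_i, alpha_j)/(alpha_j, alpha_j); the resulting 5x5 Cartan matrix is
[[2, 0, 0, -1, -1], [0, 2, -1, -1, 0], [0, -1, 2, 0, 0], [-1, -1, 0, 2, 0], [-2, 0, 0, 0, 2]].
The roots have two lengths (squared-length ratio 2:1); the short ones are alpha_{1,2,3,4}. The associated Dynkin diagram is a chain of 5 nodes with a double edge at one end; the terminal node there is the unique long simple root (C_5), so the type is C_5 (the algebra sp(10)).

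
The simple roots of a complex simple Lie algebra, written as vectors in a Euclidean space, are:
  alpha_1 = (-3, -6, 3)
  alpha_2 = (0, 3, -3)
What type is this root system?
Compute the Cartan integers a_ij = 2(alpha_i, alpha_j)/(alpha_j, alpha_j); the resulting 2x2 Cartan matrix is
[[2, -3], [-1, 2]].
The roots have two lengths (squared-length ratio 3:1); the short ones are alpha_{2}. The associated Dynkin diagram is two nodes joined by a triple edge (G_2), so the type is G_2.

G2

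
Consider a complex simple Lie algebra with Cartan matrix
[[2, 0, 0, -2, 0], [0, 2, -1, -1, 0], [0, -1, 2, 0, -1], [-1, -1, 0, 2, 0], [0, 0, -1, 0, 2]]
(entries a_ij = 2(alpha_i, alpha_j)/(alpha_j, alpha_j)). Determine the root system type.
The matrix has rank 5 with 2's on the diagonal. Reading the off-diagonal entries as Dynkin edges (a single edge where a_ij = a_ji = -1; a double or triple edge where a_ij * a_ji = 2 or 3), the diagram is a chain of 5 nodes with a double edge at one end; the terminal node there is the unique long simple root (C_5). One simple-root ordering that puts it in standard form is (alpha_5, alpha_3, alpha_2, alpha_4, alpha_1). So the algebra is type C_5, i.e. sp(10).

type C_5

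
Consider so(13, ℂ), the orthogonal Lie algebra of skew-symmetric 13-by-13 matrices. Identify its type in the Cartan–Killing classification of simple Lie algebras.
This is so(13) with 13 odd, which has dimension 13(13-1)/2 = 78 and rank (13-1)/2 = 6. In the classification of classical Lie algebras, the orthogonal algebra so(2n+1) in an odd number of variables has type B_n; here n = 6, so the Dynkin diagram is a chain of 6 nodes with a double edge at one end; the terminal node there is the unique short simple root (B_6). Hence the type is B_6.

B_6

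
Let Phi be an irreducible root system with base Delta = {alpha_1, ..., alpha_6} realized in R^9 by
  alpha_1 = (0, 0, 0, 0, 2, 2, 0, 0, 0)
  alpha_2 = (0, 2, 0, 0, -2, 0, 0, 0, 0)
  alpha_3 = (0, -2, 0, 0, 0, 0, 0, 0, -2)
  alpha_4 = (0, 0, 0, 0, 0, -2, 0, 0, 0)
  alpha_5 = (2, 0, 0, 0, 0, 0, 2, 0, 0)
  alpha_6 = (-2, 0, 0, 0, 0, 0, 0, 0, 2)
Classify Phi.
Compute the Cartan integers a_ij = 2(alpha_i, alpha_j)/(alpha_j, alpha_j); the resulting 6x6 Cartan matrix is
[[2, -1, 0, -2, 0, 0], [-1, 2, -1, 0, 0, 0], [0, -1, 2, 0, 0, -1], [-1, 0, 0, 2, 0, 0], [0, 0, 0, 0, 2, -1], [0, 0, -1, 0, -1, 2]].
The roots have two lengths (squared-length ratio 2:1); the short ones are alpha_{4}. The associated Dynkin diagram is a chain of 6 nodes with a double edge at one end; the terminal node there is the unique short simple root (B_6), so the type is B_6 (the algebra so(13)).

type B_6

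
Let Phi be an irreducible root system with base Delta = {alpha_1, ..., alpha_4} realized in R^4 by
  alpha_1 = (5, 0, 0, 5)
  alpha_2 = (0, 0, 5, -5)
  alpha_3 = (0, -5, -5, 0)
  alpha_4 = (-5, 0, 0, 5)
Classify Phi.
type D_4

Compute the Cartan integers a_ij = 2(alpha_i, alpha_j)/(alpha_j, alpha_j); the resulting 4x4 Cartan matrix is
[[2, -1, 0, 0], [-1, 2, -1, -1], [0, -1, 2, 0], [0, -1, 0, 2]].
All simple roots have the same length, so the diagram is simply laced. The associated Dynkin diagram is a chain of 2 nodes with a fork of two nodes at one end (D_4), so the type is D_4 (the algebra so(8)).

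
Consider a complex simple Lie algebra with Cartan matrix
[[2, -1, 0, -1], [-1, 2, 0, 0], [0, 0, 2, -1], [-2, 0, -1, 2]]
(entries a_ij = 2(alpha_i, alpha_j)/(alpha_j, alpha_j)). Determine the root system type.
type F_4

The matrix has rank 4 with 2's on the diagonal. Reading the off-diagonal entries as Dynkin edges (a single edge where a_ij = a_ji = -1; a double or triple edge where a_ij * a_ji = 2 or 3), the diagram is a chain of 4 nodes with a double edge between the middle two (F_4). One simple-root ordering that puts it in standard form is (alpha_3, alpha_4, alpha_1, alpha_2). So the algebra is type F_4.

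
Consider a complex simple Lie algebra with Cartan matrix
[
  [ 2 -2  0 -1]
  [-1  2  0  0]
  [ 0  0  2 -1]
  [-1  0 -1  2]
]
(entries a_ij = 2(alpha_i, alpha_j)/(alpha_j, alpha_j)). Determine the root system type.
B_4

The matrix has rank 4 with 2's on the diagonal. Reading the off-diagonal entries as Dynkin edges (a single edge where a_ij = a_ji = -1; a double or triple edge where a_ij * a_ji = 2 or 3), the diagram is a chain of 4 nodes with a double edge at one end; the terminal node there is the unique short simple root (B_4). One simple-root ordering that puts it in standard form is (alpha_3, alpha_4, alpha_1, alpha_2). So the algebra is type B_4, i.e. so(9).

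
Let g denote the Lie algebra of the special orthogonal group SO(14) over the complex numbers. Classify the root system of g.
This is so(14) with 14 even, which has dimension 14(14-1)/2 = 91 and rank 14/2 = 7. In the classification of classical Lie algebras, the orthogonal algebra so(2n) in an even number of variables has type D_n; here n = 7, so the Dynkin diagram is a chain of 5 nodes with a fork of two nodes at one end (D_7). Hence the type is D_7.

D7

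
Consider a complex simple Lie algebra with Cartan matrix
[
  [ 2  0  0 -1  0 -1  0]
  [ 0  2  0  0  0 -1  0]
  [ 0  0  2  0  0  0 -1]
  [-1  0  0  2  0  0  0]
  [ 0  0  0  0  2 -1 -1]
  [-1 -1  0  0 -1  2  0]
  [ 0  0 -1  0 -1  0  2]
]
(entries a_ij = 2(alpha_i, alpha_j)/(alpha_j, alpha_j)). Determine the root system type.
The matrix has rank 7 with 2's on the diagonal. Reading the off-diagonal entries as Dynkin edges (a single edge where a_ij = a_ji = -1; a double or triple edge where a_ij * a_ji = 2 or 3), the diagram is a chain of 6 nodes with one extra node attached to the third node from one end (E_7). One simple-root ordering that puts it in standard form is (alpha_4, alpha_2, alpha_1, alpha_6, alpha_5, alpha_7, alpha_3). So the algebra is type E_7.

E_7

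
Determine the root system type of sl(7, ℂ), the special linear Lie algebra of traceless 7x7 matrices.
This is sl(7), which has dimension 7^2 - 1 = 48 and rank 7 - 1 = 6 (a Cartan subalgebra is the diagonal traceless matrices). In the classification of classical Lie algebras, the special linear algebra sl(n+1) has type A_n; here n = 6, so the Dynkin diagram is a chain of 6 nodes with single edges (A_6). Hence the type is A_6.

A6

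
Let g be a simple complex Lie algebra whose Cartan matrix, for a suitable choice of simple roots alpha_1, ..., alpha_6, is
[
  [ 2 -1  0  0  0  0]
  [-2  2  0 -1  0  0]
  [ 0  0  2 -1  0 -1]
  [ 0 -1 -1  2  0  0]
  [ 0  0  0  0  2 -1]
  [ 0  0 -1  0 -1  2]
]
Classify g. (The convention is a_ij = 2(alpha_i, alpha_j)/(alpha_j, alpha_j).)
B_6

The matrix has rank 6 with 2's on the diagonal. Reading the off-diagonal entries as Dynkin edges (a single edge where a_ij = a_ji = -1; a double or triple edge where a_ij * a_ji = 2 or 3), the diagram is a chain of 6 nodes with a double edge at one end; the terminal node there is the unique short simple root (B_6). One simple-root ordering that puts it in standard form is (alpha_5, alpha_6, alpha_3, alpha_4, alpha_2, alpha_1). So the algebra is type B_6, i.e. so(13).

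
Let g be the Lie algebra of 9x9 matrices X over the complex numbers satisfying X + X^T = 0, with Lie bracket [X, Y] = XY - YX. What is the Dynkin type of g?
B_4

This is so(9) with 9 odd, which has dimension 9(9-1)/2 = 36 and rank (9-1)/2 = 4. In the classification of classical Lie algebras, the orthogonal algebra so(2n+1) in an odd number of variables has type B_n; here n = 4, so the Dynkin diagram is a chain of 4 nodes with a double edge at one end; the terminal node there is the unique short simple root (B_4). Hence the type is B_4.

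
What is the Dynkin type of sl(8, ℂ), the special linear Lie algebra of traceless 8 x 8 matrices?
This is sl(8), which has dimension 8^2 - 1 = 63 and rank 8 - 1 = 7 (a Cartan subalgebra is the diagonal traceless matrices). In the classification of classical Lie algebras, the special linear algebra sl(n+1) has type A_n; here n = 7, so the Dynkin diagram is a chain of 7 nodes with single edges (A_7). Hence the type is A_7.

type A_7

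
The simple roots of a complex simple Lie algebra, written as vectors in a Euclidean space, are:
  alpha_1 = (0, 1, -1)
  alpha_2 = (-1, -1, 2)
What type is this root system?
Compute the Cartan integers a_ij = 2(alpha_i, alpha_j)/(alpha_j, alpha_j); the resulting 2x2 Cartan matrix is
[[2, -1], [-3, 2]].
The roots have two lengths (squared-length ratio 3:1); the short ones are alpha_{1}. The associated Dynkin diagram is two nodes joined by a triple edge (G_2), so the type is G_2.

G_2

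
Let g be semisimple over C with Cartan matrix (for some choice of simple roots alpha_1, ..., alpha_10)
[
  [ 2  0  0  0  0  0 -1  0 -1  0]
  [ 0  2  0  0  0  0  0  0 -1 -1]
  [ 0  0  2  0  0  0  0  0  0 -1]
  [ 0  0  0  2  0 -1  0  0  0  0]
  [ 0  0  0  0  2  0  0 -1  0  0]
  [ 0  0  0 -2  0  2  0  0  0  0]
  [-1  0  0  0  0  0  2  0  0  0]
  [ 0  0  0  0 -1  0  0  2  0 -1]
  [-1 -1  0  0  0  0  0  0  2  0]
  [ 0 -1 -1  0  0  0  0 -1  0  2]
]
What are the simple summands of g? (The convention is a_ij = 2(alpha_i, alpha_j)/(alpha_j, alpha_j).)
The diagram associated to this matrix has two connected components: the simple roots {alpha_4, alpha_6} form a chain of 2 nodes with a double edge at one end; the terminal node there is the unique short simple root (B_2), and {alpha_1, alpha_2, alpha_3, alpha_5, alpha_7, alpha_8, alpha_9, alpha_10} form a chain of 7 nodes with one extra node attached to the third node from one end (E_8). A semisimple Lie algebra decomposes uniquely as the direct sum of simple ideals, one per connected component of its Dynkin diagram, so g ≅ B_2 ⊕ E_8 (dimension 10 + 248 = 258).

B_2 (so(5)) + E_8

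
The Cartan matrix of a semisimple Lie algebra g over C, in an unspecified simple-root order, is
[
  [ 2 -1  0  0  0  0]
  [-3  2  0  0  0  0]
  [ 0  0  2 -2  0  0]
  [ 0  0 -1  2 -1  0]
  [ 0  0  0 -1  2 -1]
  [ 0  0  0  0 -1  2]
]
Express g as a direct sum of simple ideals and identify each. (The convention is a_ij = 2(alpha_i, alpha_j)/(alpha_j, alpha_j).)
C_4 ⊕ G_2

The diagram associated to this matrix has two connected components: the simple roots {alpha_3, alpha_4, alpha_5, alpha_6} form a chain of 4 nodes with a double edge at one end; the terminal node there is the unique long simple root (C_4), and {alpha_1, alpha_2} form two nodes joined by a triple edge (G_2). A semisimple Lie algebra decomposes uniquely as the direct sum of simple ideals, one per connected component of its Dynkin diagram, so g ≅ C_4 ⊕ G_2 (dimension 36 + 14 = 50).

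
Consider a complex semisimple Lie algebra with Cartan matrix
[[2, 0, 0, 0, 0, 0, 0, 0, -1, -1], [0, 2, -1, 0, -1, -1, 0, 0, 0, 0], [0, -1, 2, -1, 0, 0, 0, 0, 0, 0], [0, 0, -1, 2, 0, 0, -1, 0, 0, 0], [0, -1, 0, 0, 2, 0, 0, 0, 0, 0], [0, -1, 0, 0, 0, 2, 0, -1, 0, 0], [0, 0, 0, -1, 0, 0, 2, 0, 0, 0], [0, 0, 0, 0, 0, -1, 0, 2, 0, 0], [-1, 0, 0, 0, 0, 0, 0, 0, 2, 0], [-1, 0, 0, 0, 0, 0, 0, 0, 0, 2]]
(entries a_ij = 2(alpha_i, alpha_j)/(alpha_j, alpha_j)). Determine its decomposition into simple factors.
The diagram associated to this matrix has two connected components: the simple roots {alpha_1, alpha_9, alpha_10} form a chain of 3 nodes with single edges (A_3), and {alpha_2, alpha_3, alpha_4, alpha_5, alpha_6, alpha_7, alpha_8} form a chain of 6 nodes with one extra node attached to the third node from one end (E_7). A semisimple Lie algebra decomposes uniquely as the direct sum of simple ideals, one per connected component of its Dynkin diagram, so g ≅ A_3 ⊕ E_7 (dimension 15 + 133 = 148).

A_3 (sl(4)) + E_7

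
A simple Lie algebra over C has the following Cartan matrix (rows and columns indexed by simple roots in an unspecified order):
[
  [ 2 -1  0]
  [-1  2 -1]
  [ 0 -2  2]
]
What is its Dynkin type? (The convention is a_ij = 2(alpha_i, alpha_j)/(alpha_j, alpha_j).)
C_3

The matrix has rank 3 with 2's on the diagonal. Reading the off-diagonal entries as Dynkin edges (a single edge where a_ij = a_ji = -1; a double or triple edge where a_ij * a_ji = 2 or 3), the diagram is a chain of 3 nodes with a double edge at one end; the terminal node there is the unique long simple root (C_3). One simple-root ordering that puts it in standard form is (alpha_1, alpha_2, alpha_3). So the algebra is type C_3, i.e. sp(6).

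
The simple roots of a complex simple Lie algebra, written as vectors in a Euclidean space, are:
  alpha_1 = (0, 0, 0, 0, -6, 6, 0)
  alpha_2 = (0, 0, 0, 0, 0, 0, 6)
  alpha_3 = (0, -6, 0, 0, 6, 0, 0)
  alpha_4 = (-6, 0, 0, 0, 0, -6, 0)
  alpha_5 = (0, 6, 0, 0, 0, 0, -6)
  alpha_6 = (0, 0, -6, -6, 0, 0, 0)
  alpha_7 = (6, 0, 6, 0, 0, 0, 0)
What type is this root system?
B7

Compute the Cartan integers a_ij = 2(alpha_i, alpha_j)/(alpha_j, alpha_j); the resulting 7x7 Cartan matrix is
[[2, 0, -1, -1, 0, 0, 0], [0, 2, 0, 0, -1, 0, 0], [-1, 0, 2, 0, -1, 0, 0], [-1, 0, 0, 2, 0, 0, -1], [0, -2, -1, 0, 2, 0, 0], [0, 0, 0, 0, 0, 2, -1], [0, 0, 0, -1, 0, -1, 2]].
The roots have two lengths (squared-length ratio 2:1); the short ones are alpha_{2}. The associated Dynkin diagram is a chain of 7 nodes with a double edge at one end; the terminal node there is the unique short simple root (B_7), so the type is B_7 (the algebra so(15)).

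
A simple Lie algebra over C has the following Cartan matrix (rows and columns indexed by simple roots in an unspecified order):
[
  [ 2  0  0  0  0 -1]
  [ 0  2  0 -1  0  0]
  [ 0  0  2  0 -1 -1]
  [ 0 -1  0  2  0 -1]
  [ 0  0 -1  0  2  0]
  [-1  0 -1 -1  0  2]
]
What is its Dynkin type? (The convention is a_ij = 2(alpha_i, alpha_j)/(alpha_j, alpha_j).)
type E_6

The matrix has rank 6 with 2's on the diagonal. Reading the off-diagonal entries as Dynkin edges (a single edge where a_ij = a_ji = -1; a double or triple edge where a_ij * a_ji = 2 or 3), the diagram is a chain of 5 nodes with one extra node attached to the third node from one end (E_6). One simple-root ordering that puts it in standard form is (alpha_5, alpha_1, alpha_3, alpha_6, alpha_4, alpha_2). So the algebra is type E_6.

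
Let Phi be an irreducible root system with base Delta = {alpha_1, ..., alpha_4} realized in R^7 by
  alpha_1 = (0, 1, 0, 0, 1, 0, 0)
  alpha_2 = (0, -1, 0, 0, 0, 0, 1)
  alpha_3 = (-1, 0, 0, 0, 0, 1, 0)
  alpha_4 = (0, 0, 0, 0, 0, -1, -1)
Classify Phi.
Compute the Cartan integers a_ij = 2(alpha_i, alpha_j)/(alpha_j, alpha_j); the resulting 4x4 Cartan matrix is
[[2, -1, 0, 0], [-1, 2, 0, -1], [0, 0, 2, -1], [0, -1, -1, 2]].
All simple roots have the same length, so the diagram is simply laced. The associated Dynkin diagram is a chain of 4 nodes with single edges (A_4), so the type is A_4 (the algebra sl(5)).

type A_4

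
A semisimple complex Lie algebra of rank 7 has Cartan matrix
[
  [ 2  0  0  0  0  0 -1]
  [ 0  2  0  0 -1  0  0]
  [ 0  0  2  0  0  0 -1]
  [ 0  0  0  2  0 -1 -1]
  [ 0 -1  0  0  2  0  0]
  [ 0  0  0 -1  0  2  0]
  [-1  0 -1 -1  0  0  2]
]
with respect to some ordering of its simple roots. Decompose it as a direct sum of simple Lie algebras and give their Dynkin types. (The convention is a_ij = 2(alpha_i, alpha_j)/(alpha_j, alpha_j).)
The diagram associated to this matrix has two connected components: the simple roots {alpha_2, alpha_5} form a chain of 2 nodes with single edges (A_2), and {alpha_1, alpha_3, alpha_4, alpha_6, alpha_7} form a chain of 3 nodes with a fork of two nodes at one end (D_5). A semisimple Lie algebra decomposes uniquely as the direct sum of simple ideals, one per connected component of its Dynkin diagram, so g ≅ A_2 ⊕ D_5 (dimension 8 + 45 = 53).

A2 ⊕ D5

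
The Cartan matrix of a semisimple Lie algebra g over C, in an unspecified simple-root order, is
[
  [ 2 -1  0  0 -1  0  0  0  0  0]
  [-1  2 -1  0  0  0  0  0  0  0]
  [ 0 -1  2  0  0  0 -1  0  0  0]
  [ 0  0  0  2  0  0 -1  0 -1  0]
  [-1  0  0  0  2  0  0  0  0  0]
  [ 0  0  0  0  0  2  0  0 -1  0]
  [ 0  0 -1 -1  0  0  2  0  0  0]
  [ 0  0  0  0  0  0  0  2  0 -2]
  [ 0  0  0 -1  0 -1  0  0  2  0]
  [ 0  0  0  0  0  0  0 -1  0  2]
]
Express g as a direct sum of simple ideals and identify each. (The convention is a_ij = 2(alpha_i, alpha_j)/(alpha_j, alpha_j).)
The diagram associated to this matrix has two connected components: the simple roots {alpha_1, alpha_2, alpha_3, alpha_4, alpha_5, alpha_6, alpha_7, alpha_9} form a chain of 8 nodes with single edges (A_8), and {alpha_8, alpha_10} form a chain of 2 nodes with a double edge at one end; the terminal node there is the unique short simple root (B_2). A semisimple Lie algebra decomposes uniquely as the direct sum of simple ideals, one per connected component of its Dynkin diagram, so g ≅ A_8 ⊕ B_2 (dimension 80 + 10 = 90).

A_8 (sl(9)) ⊕ B_2 (so(5))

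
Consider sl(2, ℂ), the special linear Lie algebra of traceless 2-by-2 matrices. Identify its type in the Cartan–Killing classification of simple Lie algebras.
This is sl(2), which has dimension 2^2 - 1 = 3 and rank 2 - 1 = 1 (a Cartan subalgebra is the diagonal traceless matrices). In the classification of classical Lie algebras, the special linear algebra sl(n+1) has type A_n; here n = 1, so the Dynkin diagram is a chain of 1 nodes with single edges (A_1). Hence the type is A_1.

A_1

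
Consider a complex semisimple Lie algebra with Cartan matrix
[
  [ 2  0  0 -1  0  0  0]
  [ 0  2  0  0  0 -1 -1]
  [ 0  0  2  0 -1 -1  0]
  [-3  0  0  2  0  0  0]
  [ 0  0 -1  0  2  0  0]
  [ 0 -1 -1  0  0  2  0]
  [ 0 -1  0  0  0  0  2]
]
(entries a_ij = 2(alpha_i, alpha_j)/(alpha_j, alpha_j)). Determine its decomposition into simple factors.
The diagram associated to this matrix has two connected components: the simple roots {alpha_2, alpha_3, alpha_5, alpha_6, alpha_7} form a chain of 5 nodes with single edges (A_5), and {alpha_1, alpha_4} form two nodes joined by a triple edge (G_2). A semisimple Lie algebra decomposes uniquely as the direct sum of simple ideals, one per connected component of its Dynkin diagram, so g ≅ A_5 ⊕ G_2 (dimension 35 + 14 = 49).

A_5 (sl(6)) ⊕ G_2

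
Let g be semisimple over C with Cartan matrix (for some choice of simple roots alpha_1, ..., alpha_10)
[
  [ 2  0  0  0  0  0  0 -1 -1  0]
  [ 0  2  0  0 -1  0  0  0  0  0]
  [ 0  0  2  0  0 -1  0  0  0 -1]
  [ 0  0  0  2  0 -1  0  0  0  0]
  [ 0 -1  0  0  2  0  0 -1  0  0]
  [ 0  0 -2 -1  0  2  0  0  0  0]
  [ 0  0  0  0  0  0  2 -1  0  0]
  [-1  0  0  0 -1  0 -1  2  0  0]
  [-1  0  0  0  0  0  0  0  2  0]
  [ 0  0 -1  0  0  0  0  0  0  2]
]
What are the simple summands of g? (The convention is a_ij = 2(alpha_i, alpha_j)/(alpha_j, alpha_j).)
E6 ⊕ F4

The diagram associated to this matrix has two connected components: the simple roots {alpha_1, alpha_2, alpha_5, alpha_7, alpha_8, alpha_9} form a chain of 5 nodes with one extra node attached to the third node from one end (E_6), and {alpha_3, alpha_4, alpha_6, alpha_10} form a chain of 4 nodes with a double edge between the middle two (F_4). A semisimple Lie algebra decomposes uniquely as the direct sum of simple ideals, one per connected component of its Dynkin diagram, so g ≅ E_6 ⊕ F_4 (dimension 78 + 52 = 130).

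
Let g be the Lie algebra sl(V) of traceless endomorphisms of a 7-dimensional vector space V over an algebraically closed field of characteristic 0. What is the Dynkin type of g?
A_6 (sl(7))

This is sl(7), which has dimension 7^2 - 1 = 48 and rank 7 - 1 = 6 (a Cartan subalgebra is the diagonal traceless matrices). In the classification of classical Lie algebras, the special linear algebra sl(n+1) has type A_n; here n = 6, so the Dynkin diagram is a chain of 6 nodes with single edges (A_6). Hence the type is A_6.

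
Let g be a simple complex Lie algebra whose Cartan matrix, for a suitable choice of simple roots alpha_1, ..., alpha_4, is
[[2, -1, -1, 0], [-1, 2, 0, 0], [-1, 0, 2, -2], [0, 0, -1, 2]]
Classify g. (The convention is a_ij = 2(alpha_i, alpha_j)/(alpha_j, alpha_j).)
B_4 (so(9))

The matrix has rank 4 with 2's on the diagonal. Reading the off-diagonal entries as Dynkin edges (a single edge where a_ij = a_ji = -1; a double or triple edge where a_ij * a_ji = 2 or 3), the diagram is a chain of 4 nodes with a double edge at one end; the terminal node there is the unique short simple root (B_4). One simple-root ordering that puts it in standard form is (alpha_2, alpha_1, alpha_3, alpha_4). So the algebra is type B_4, i.e. so(9).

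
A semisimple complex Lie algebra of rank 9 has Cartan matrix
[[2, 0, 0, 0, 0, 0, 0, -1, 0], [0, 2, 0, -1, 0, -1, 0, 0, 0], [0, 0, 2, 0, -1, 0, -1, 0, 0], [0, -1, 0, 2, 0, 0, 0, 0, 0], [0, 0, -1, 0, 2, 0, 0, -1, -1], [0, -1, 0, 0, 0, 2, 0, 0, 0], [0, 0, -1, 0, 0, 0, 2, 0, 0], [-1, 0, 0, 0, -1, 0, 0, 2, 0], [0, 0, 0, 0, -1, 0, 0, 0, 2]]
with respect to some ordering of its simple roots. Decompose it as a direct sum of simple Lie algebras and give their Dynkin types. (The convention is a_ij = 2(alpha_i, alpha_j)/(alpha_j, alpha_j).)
type A_3 + type E_6

The diagram associated to this matrix has two connected components: the simple roots {alpha_2, alpha_4, alpha_6} form a chain of 3 nodes with single edges (A_3), and {alpha_1, alpha_3, alpha_5, alpha_7, alpha_8, alpha_9} form a chain of 5 nodes with one extra node attached to the third node from one end (E_6). A semisimple Lie algebra decomposes uniquely as the direct sum of simple ideals, one per connected component of its Dynkin diagram, so g ≅ A_3 ⊕ E_6 (dimension 15 + 78 = 93).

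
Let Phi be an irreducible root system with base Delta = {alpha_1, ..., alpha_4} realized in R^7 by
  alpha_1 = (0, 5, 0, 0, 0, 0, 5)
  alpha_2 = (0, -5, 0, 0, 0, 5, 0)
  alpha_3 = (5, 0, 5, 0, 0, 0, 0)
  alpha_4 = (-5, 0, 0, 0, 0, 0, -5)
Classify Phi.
Compute the Cartan integers a_ij = 2(alpha_i, alpha_j)/(alpha_j, alpha_j); the resulting 4x4 Cartan matrix is
[[2, -1, 0, -1], [-1, 2, 0, 0], [0, 0, 2, -1], [-1, 0, -1, 2]].
All simple roots have the same length, so the diagram is simply laced. The associated Dynkin diagram is a chain of 4 nodes with single edges (A_4), so the type is A_4 (the algebra sl(5)).

type A_4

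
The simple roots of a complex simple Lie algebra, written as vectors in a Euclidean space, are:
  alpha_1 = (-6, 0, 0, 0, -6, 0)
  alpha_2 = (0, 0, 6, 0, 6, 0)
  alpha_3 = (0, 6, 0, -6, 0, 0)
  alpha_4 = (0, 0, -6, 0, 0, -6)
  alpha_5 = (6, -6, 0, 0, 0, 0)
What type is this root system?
Compute the Cartan integers a_ij = 2(alpha_i, alpha_j)/(alpha_j, alpha_j); the resulting 5x5 Cartan matrix is
[[2, -1, 0, 0, -1], [-1, 2, 0, -1, 0], [0, 0, 2, 0, -1], [0, -1, 0, 2, 0], [-1, 0, -1, 0, 2]].
All simple roots have the same length, so the diagram is simply laced. The associated Dynkin diagram is a chain of 5 nodes with single edges (A_5), so the type is A_5 (the algebra sl(6)).

type A_5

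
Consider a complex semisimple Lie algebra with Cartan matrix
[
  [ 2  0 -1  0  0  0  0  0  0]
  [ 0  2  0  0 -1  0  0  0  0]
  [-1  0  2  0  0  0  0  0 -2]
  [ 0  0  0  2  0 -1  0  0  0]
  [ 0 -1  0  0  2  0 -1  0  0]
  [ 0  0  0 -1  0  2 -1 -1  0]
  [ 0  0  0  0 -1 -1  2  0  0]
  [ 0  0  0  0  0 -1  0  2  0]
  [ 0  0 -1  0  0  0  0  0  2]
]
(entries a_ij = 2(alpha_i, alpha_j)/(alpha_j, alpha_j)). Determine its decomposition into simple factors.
type B_3 ⊕ type D_6

The diagram associated to this matrix has two connected components: the simple roots {alpha_1, alpha_3, alpha_9} form a chain of 3 nodes with a double edge at one end; the terminal node there is the unique short simple root (B_3), and {alpha_2, alpha_4, alpha_5, alpha_6, alpha_7, alpha_8} form a chain of 4 nodes with a fork of two nodes at one end (D_6). A semisimple Lie algebra decomposes uniquely as the direct sum of simple ideals, one per connected component of its Dynkin diagram, so g ≅ B_3 ⊕ D_6 (dimension 21 + 66 = 87).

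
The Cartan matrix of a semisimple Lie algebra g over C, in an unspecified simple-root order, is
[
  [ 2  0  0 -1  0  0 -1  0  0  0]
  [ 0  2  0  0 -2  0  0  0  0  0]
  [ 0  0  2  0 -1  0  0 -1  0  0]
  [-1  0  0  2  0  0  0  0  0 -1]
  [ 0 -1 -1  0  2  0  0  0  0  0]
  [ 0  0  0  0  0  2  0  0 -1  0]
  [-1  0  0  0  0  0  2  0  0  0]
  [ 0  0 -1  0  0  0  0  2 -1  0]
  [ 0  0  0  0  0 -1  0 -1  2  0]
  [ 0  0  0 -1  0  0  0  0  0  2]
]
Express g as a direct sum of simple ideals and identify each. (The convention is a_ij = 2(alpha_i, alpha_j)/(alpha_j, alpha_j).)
A4 ⊕ C6

The diagram associated to this matrix has two connected components: the simple roots {alpha_1, alpha_4, alpha_7, alpha_10} form a chain of 4 nodes with single edges (A_4), and {alpha_2, alpha_3, alpha_5, alpha_6, alpha_8, alpha_9} form a chain of 6 nodes with a double edge at one end; the terminal node there is the unique long simple root (C_6). A semisimple Lie algebra decomposes uniquely as the direct sum of simple ideals, one per connected component of its Dynkin diagram, so g ≅ A_4 ⊕ C_6 (dimension 24 + 78 = 102).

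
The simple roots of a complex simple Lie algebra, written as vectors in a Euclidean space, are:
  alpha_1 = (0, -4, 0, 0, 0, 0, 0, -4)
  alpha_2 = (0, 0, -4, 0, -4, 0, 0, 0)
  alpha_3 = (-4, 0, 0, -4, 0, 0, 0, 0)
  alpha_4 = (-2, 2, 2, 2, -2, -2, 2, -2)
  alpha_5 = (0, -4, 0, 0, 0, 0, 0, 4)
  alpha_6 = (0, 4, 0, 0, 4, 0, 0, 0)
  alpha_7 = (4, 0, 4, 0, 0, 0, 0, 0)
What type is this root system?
E_7

Compute the Cartan integers a_ij = 2(alpha_i, alpha_j)/(alpha_j, alpha_j); the resulting 7x7 Cartan matrix is
[[2, 0, 0, 0, 0, -1, 0], [0, 2, 0, 0, 0, -1, -1], [0, 0, 2, 0, 0, 0, -1], [0, 0, 0, 2, -1, 0, 0], [0, 0, 0, -1, 2, -1, 0], [-1, -1, 0, 0, -1, 2, 0], [0, -1, -1, 0, 0, 0, 2]].
All simple roots have the same length, so the diagram is simply laced. The associated Dynkin diagram is a chain of 6 nodes with one extra node attached to the third node from one end (E_7), so the type is E_7.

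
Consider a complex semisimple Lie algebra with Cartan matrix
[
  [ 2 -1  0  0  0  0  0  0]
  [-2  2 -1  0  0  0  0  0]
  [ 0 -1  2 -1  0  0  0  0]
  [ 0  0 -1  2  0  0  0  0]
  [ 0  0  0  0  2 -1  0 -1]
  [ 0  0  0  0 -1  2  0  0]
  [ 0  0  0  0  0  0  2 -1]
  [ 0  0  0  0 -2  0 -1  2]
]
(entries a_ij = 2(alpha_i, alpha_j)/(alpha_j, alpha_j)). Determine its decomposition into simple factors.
The diagram associated to this matrix has two connected components: the simple roots {alpha_1, alpha_2, alpha_3, alpha_4} form a chain of 4 nodes with a double edge at one end; the terminal node there is the unique short simple root (B_4), and {alpha_5, alpha_6, alpha_7, alpha_8} form a chain of 4 nodes with a double edge between the middle two (F_4). A semisimple Lie algebra decomposes uniquely as the direct sum of simple ideals, one per connected component of its Dynkin diagram, so g ≅ B_4 ⊕ F_4 (dimension 36 + 52 = 88).

B_4 (so(9)) + F_4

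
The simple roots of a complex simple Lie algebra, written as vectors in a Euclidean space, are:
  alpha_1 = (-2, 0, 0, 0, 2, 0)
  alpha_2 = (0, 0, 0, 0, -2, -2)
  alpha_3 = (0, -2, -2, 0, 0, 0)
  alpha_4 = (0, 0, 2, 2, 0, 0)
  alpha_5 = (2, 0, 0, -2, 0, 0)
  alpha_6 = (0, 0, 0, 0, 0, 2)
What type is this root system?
B6

Compute the Cartan integers a_ij = 2(alpha_i, alpha_j)/(alpha_j, alpha_j); the resulting 6x6 Cartan matrix is
[[2, -1, 0, 0, -1, 0], [-1, 2, 0, 0, 0, -2], [0, 0, 2, -1, 0, 0], [0, 0, -1, 2, -1, 0], [-1, 0, 0, -1, 2, 0], [0, -1, 0, 0, 0, 2]].
The roots have two lengths (squared-length ratio 2:1); the short ones are alpha_{6}. The associated Dynkin diagram is a chain of 6 nodes with a double edge at one end; the terminal node there is the unique short simple root (B_6), so the type is B_6 (the algebra so(13)).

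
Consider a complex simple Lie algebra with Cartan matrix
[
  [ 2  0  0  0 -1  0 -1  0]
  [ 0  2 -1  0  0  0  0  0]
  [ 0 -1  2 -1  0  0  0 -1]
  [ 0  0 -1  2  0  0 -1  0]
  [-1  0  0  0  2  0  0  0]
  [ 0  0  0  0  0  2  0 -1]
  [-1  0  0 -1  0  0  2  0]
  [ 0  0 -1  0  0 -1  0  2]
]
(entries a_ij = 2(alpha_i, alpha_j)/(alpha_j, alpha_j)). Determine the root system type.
The matrix has rank 8 with 2's on the diagonal. Reading the off-diagonal entries as Dynkin edges (a single edge where a_ij = a_ji = -1; a double or triple edge where a_ij * a_ji = 2 or 3), the diagram is a chain of 7 nodes with one extra node attached to the third node from one end (E_8). One simple-root ordering that puts it in standard form is (alpha_6, alpha_2, alpha_8, alpha_3, alpha_4, alpha_7, alpha_1, alpha_5). So the algebra is type E_8.

type E_8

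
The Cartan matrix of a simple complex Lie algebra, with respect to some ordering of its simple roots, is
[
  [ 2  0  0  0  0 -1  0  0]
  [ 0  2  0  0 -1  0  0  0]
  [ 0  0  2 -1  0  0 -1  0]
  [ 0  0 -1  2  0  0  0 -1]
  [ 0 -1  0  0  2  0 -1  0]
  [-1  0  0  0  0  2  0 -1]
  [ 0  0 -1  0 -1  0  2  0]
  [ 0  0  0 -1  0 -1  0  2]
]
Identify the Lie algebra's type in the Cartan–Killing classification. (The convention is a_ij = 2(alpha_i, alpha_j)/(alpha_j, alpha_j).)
A_8 (sl(9))

The matrix has rank 8 with 2's on the diagonal. Reading the off-diagonal entries as Dynkin edges (a single edge where a_ij = a_ji = -1; a double or triple edge where a_ij * a_ji = 2 or 3), the diagram is a chain of 8 nodes with single edges (A_8). One simple-root ordering that puts it in standard form is (alpha_1, alpha_6, alpha_8, alpha_4, alpha_3, alpha_7, alpha_5, alpha_2). So the algebra is type A_8, i.e. sl(9).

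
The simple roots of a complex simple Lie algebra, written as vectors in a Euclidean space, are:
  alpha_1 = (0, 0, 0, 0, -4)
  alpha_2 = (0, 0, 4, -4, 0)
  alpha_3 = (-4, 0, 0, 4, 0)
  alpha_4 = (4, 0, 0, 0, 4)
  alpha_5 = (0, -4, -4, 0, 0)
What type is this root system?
type B_5

Compute the Cartan integers a_ij = 2(alpha_i, alpha_j)/(alpha_j, alpha_j); the resulting 5x5 Cartan matrix is
[[2, 0, 0, -1, 0], [0, 2, -1, 0, -1], [0, -1, 2, -1, 0], [-2, 0, -1, 2, 0], [0, -1, 0, 0, 2]].
The roots have two lengths (squared-length ratio 2:1); the short ones are alpha_{1}. The associated Dynkin diagram is a chain of 5 nodes with a double edge at one end; the terminal node there is the unique short simple root (B_5), so the type is B_5 (the algebra so(11)).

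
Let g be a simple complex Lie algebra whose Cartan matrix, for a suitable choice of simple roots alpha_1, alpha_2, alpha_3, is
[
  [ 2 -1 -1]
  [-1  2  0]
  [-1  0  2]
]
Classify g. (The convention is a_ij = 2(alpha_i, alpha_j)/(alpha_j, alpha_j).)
The matrix has rank 3 with 2's on the diagonal. Reading the off-diagonal entries as Dynkin edges (a single edge where a_ij = a_ji = -1; a double or triple edge where a_ij * a_ji = 2 or 3), the diagram is a chain of 3 nodes with single edges (A_3). One simple-root ordering that puts it in standard form is (alpha_2, alpha_1, alpha_3). So the algebra is type A_3, i.e. sl(4).

A_3 (sl(4))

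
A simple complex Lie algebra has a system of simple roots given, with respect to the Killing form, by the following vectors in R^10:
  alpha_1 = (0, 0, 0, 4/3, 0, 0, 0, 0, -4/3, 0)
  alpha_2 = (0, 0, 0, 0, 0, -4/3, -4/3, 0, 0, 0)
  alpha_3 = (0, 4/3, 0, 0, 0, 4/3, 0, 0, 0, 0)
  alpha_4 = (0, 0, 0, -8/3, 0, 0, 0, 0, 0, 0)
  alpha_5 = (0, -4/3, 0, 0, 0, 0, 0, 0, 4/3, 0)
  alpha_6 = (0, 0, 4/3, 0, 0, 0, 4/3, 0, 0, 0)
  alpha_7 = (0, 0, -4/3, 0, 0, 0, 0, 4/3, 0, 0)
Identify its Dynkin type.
Compute the Cartan integers a_ij = 2(alpha_i, alpha_j)/(alpha_j, alpha_j); the resulting 7x7 Cartan matrix is
[[2, 0, 0, -1, -1, 0, 0], [0, 2, -1, 0, 0, -1, 0], [0, -1, 2, 0, -1, 0, 0], [-2, 0, 0, 2, 0, 0, 0], [-1, 0, -1, 0, 2, 0, 0], [0, -1, 0, 0, 0, 2, -1], [0, 0, 0, 0, 0, -1, 2]].
The roots have two lengths (squared-length ratio 2:1); the short ones are alpha_{1,2,3,5,6,7}. The associated Dynkin diagram is a chain of 7 nodes with a double edge at one end; the terminal node there is the unique long simple root (C_7), so the type is C_7 (the algebra sp(14)).

C_7 (sp(14))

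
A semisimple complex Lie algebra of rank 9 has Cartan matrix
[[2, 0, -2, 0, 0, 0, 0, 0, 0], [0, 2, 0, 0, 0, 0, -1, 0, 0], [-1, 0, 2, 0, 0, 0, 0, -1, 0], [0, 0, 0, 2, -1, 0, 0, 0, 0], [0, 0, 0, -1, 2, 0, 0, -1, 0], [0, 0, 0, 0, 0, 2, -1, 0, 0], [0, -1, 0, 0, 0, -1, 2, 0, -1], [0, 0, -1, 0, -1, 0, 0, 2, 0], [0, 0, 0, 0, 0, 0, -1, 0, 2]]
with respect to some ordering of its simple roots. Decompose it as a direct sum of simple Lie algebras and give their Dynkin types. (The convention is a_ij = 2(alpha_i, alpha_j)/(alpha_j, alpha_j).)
The diagram associated to this matrix has two connected components: the simple roots {alpha_1, alpha_3, alpha_4, alpha_5, alpha_8} form a chain of 5 nodes with a double edge at one end; the terminal node there is the unique long simple root (C_5), and {alpha_2, alpha_6, alpha_7, alpha_9} form a chain of 2 nodes with a fork of two nodes at one end (D_4). A semisimple Lie algebra decomposes uniquely as the direct sum of simple ideals, one per connected component of its Dynkin diagram, so g ≅ C_5 ⊕ D_4 (dimension 55 + 28 = 83).

C5 + D4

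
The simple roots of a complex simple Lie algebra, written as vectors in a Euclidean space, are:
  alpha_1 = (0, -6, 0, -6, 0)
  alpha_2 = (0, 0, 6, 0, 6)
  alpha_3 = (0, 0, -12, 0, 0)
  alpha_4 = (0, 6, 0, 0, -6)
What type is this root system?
C_4 (sp(8))

Compute the Cartan integers a_ij = 2(alpha_i, alpha_j)/(alpha_j, alpha_j); the resulting 4x4 Cartan matrix is
[[2, 0, 0, -1], [0, 2, -1, -1], [0, -2, 2, 0], [-1, -1, 0, 2]].
The roots have two lengths (squared-length ratio 2:1); the short ones are alpha_{1,2,4}. The associated Dynkin diagram is a chain of 4 nodes with a double edge at one end; the terminal node there is the unique long simple root (C_4), so the type is C_4 (the algebra sp(8)).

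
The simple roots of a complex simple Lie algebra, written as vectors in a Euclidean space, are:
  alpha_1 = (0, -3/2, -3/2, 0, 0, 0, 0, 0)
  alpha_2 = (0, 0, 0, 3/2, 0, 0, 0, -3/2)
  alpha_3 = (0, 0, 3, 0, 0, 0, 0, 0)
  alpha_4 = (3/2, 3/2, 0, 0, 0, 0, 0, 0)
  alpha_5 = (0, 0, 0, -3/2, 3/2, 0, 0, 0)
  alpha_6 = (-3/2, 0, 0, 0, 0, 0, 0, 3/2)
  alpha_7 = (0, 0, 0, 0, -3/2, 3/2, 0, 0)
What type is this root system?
Compute the Cartan integers a_ij = 2(alpha_i, alpha_j)/(alpha_j, alpha_j); the resulting 7x7 Cartan matrix is
[[2, 0, -1, -1, 0, 0, 0], [0, 2, 0, 0, -1, -1, 0], [-2, 0, 2, 0, 0, 0, 0], [-1, 0, 0, 2, 0, -1, 0], [0, -1, 0, 0, 2, 0, -1], [0, -1, 0, -1, 0, 2, 0], [0, 0, 0, 0, -1, 0, 2]].
The roots have two lengths (squared-length ratio 2:1); the short ones are alpha_{1,2,4,5,6,7}. The associated Dynkin diagram is a chain of 7 nodes with a double edge at one end; the terminal node there is the unique long simple root (C_7), so the type is C_7 (the algebra sp(14)).

C_7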